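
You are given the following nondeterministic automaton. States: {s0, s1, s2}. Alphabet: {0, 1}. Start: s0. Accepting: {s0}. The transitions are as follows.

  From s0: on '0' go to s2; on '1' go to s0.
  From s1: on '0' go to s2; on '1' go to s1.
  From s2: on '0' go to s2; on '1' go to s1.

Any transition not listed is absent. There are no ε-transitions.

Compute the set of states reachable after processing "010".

{s2}

Start in {s0}.
Read '0': s0→{s2}; now {s2}.
Read '1': s2→{s1}; now {s1}.
Read '0': s1→{s2}; now {s2}.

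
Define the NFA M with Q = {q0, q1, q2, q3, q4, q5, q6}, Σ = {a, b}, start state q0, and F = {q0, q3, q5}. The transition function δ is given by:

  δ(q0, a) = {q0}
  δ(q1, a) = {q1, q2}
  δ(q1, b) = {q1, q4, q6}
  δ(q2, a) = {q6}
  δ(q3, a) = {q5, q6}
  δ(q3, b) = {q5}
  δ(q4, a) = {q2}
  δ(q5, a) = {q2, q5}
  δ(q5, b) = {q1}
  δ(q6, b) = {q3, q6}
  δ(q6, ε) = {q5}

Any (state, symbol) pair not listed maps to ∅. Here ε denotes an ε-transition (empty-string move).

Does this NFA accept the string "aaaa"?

Start in {q0}.
Read 'a': {q0} → {q0}.
Read 'a': {q0} → {q0}.
Read 'a': {q0} → {q0}.
Read 'a': {q0} → {q0}.
The final set {q0} contains the accepting state q0.

Yes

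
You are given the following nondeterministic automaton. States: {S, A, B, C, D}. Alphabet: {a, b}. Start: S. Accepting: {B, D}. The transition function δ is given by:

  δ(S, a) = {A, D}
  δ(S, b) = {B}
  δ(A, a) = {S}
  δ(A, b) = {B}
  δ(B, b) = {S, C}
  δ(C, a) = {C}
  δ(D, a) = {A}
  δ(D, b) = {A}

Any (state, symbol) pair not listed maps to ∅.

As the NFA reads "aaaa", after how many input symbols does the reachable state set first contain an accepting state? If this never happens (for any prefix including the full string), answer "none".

Start in {S}.
Read 'a': {S} → {A, D}.
None of the earlier sets intersect F, but {A, D} does.

1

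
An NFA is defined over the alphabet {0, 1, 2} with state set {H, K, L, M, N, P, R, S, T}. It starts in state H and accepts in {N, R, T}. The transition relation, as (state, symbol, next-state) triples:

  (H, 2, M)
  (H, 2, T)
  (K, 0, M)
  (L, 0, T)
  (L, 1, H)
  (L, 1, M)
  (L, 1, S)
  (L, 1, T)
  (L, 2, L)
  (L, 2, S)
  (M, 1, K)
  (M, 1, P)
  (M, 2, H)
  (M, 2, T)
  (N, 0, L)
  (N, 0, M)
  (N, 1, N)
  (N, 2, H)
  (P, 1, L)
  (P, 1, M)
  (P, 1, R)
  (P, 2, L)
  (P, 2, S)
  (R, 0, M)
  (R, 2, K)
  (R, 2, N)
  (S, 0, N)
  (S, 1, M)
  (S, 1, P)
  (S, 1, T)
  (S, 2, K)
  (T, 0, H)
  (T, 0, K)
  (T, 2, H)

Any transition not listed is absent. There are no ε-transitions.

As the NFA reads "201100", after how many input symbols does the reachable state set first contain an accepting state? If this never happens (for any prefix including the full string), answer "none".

1

Start in {H}.
Read '2': {H} → {M, T}.
None of the earlier sets intersect F, but {M, T} does.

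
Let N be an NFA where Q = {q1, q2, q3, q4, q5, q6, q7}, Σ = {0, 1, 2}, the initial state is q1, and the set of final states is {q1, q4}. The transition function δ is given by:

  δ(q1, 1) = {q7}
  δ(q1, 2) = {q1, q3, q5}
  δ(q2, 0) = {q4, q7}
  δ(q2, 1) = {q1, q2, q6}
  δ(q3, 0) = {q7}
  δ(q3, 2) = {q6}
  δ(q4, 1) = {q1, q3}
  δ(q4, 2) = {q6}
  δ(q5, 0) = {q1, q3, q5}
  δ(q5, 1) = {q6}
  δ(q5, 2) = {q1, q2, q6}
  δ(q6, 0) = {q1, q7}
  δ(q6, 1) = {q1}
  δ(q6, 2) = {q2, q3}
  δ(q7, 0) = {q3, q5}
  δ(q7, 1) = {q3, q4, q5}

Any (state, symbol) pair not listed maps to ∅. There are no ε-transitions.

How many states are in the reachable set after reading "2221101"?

6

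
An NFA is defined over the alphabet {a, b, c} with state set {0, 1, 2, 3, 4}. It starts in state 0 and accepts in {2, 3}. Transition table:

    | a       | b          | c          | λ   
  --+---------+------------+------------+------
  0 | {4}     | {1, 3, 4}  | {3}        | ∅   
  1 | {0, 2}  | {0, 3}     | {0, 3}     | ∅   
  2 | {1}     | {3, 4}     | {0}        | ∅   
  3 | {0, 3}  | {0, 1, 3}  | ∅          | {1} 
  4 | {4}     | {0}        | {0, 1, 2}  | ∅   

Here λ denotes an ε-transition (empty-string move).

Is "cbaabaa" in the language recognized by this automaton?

Start in {0}.
Read 'c': 0→{3}; union {3}; ε-closure = {1, 3}.
Read 'b': 1→{0, 3}, 3→{0, 1, 3}; now {0, 1, 3}.
Read 'a': 0→{4}, 1→{0, 2}, 3→{0, 3}; union {0, 2, 3, 4}; ε-closure = {0, 1, 2, 3, 4}.
Read 'a': 0→{4}, 1→{0, 2}, 2→{1}, 3→{0, 3}, 4→{4}; now {0, 1, 2, 3, 4}.
Read 'b': 0→{1, 3, 4}, 1→{0, 3}, 2→{3, 4}, 3→{0, 1, 3}, 4→{0}; now {0, 1, 3, 4}.
Read 'a': 0→{4}, 1→{0, 2}, 3→{0, 3}, 4→{4}; union {0, 2, 3, 4}; ε-closure = {0, 1, 2, 3, 4}.
Read 'a': 0→{4}, 1→{0, 2}, 2→{1}, 3→{0, 3}, 4→{4}; now {0, 1, 2, 3, 4}.
The final set {0, 1, 2, 3, 4} contains the accepting states 2, 3.

Yes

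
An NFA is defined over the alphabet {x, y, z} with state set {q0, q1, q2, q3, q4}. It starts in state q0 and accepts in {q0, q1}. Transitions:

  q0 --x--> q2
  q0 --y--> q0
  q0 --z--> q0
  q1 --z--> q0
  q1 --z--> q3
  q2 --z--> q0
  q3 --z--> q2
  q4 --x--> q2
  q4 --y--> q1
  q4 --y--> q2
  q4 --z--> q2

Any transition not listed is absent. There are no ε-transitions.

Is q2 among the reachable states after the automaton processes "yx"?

Yes

Start in {q0}.
Read 'y': q0→{q0}; now {q0}.
Read 'x': q0→{q2}; now {q2}.
State q2 is in {q2}.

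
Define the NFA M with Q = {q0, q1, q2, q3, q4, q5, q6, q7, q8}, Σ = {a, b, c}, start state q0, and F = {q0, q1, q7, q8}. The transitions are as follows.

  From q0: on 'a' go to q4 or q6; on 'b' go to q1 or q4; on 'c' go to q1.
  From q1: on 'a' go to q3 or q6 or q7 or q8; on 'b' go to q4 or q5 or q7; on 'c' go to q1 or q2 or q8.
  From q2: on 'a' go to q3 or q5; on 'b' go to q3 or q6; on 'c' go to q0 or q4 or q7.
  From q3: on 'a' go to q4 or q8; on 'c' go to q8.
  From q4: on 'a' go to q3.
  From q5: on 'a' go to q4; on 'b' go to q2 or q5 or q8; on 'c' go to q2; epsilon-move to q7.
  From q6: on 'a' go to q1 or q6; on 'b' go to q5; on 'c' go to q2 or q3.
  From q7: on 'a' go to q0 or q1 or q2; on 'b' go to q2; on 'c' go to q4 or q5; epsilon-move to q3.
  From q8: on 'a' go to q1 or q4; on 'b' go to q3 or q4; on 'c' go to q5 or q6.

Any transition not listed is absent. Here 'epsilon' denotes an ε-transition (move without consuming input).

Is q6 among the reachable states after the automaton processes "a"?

Start in {q0}.
Read 'a': q0→{q4, q6}; now {q4, q6}.
State q6 is in {q4, q6}.

Yes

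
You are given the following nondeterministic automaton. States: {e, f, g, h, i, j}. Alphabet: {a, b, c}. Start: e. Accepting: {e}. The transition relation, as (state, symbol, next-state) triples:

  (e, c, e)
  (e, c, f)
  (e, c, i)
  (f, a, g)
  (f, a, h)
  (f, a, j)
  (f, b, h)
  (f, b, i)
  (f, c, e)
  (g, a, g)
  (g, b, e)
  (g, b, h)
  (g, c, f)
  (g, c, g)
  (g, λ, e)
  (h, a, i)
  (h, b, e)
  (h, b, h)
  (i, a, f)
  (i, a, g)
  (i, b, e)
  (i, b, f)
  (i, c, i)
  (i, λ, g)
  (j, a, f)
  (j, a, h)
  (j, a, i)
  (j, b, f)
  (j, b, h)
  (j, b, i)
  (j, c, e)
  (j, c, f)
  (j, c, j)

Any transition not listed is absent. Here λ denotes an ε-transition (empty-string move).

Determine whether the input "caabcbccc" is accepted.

Yes

Start in {e}.
Read 'c': {e} → {e, f, g, i}.
Read 'a': {e, f, g, i} → {e, f, g, h, j}.
Read 'a': {e, f, g, h, j} → {e, f, g, h, i, j}.
Read 'b': {e, f, g, h, i, j} → {e, f, g, h, i}.
Read 'c': {e, f, g, h, i} → {e, f, g, i}.
Read 'b': {e, f, g, i} → {e, f, g, h, i}.
Read 'c': {e, f, g, h, i} → {e, f, g, i}.
Read 'c': {e, f, g, i} → {e, f, g, i}.
Read 'c': {e, f, g, i} → {e, f, g, i}.
The final set {e, f, g, i} contains the accepting state e.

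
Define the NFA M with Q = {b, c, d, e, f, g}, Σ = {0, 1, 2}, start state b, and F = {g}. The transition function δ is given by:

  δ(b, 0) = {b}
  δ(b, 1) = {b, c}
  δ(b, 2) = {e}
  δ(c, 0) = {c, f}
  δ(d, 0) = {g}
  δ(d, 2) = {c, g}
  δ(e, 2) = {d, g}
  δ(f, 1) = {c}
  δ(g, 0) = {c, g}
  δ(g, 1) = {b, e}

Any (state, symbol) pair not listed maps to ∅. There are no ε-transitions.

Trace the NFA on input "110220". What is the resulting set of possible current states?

{c, g}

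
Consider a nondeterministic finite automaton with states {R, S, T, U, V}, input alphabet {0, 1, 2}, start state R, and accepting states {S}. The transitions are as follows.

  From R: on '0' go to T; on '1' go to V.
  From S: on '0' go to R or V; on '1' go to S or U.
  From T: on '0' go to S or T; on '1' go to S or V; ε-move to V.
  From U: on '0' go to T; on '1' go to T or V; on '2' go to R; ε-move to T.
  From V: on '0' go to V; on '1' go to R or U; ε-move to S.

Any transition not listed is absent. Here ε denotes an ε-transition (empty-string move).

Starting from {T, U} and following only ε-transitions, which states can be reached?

Begin with {T, U}.
ε-move T → V; add V.
ε-move V → S; add S.

{S, T, U, V}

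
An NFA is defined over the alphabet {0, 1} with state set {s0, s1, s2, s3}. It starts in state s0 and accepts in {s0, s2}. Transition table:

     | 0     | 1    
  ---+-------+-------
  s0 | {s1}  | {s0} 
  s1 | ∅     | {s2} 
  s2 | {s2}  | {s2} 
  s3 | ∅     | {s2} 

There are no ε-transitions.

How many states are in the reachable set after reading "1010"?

1

Start in {s0}.
Read '1': {s0} → {s0}.
Read '0': {s0} → {s1}.
Read '1': {s1} → {s2}.
Read '0': {s2} → {s2}.
That set has 1 state.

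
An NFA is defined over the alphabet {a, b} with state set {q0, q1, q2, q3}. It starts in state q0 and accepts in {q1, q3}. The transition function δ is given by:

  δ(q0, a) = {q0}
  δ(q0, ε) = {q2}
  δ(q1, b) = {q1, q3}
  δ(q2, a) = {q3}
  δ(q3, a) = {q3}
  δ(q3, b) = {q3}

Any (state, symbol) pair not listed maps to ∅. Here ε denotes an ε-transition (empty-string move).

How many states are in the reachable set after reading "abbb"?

Start: ε-closure({q0}) = {q0, q2}.
Read 'a': q0→{q0}, q2→{q3}; union {q0, q3}; ε-closure = {q0, q2, q3}.
Read 'b': q0→∅, q2→∅, q3→{q3}; now {q3}.
Read 'b': q3→{q3}; now {q3}.
Read 'b': q3→{q3}; now {q3}.
That set has 1 state.

1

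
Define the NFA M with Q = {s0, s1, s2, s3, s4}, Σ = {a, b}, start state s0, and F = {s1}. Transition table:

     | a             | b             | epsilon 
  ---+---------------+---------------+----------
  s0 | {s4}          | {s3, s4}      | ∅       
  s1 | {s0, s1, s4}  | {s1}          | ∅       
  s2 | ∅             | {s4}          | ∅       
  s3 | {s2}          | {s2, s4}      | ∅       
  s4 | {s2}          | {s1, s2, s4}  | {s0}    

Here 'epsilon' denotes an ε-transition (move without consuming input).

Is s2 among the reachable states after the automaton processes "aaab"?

Yes

Start in {s0}.
Read 'a': s0→{s4}; union {s4}; ε-closure = {s0, s4}.
Read 'a': s0→{s4}, s4→{s2}; union {s2, s4}; ε-closure = {s0, s2, s4}.
Read 'a': s0→{s4}, s2→∅, s4→{s2}; union {s2, s4}; ε-closure = {s0, s2, s4}.
Read 'b': s0→{s3, s4}, s2→{s4}, s4→{s1, s2, s4}; union {s1, s2, s3, s4}; ε-closure = {s0, s1, s2, s3, s4}.
State s2 is in {s0, s1, s2, s3, s4}.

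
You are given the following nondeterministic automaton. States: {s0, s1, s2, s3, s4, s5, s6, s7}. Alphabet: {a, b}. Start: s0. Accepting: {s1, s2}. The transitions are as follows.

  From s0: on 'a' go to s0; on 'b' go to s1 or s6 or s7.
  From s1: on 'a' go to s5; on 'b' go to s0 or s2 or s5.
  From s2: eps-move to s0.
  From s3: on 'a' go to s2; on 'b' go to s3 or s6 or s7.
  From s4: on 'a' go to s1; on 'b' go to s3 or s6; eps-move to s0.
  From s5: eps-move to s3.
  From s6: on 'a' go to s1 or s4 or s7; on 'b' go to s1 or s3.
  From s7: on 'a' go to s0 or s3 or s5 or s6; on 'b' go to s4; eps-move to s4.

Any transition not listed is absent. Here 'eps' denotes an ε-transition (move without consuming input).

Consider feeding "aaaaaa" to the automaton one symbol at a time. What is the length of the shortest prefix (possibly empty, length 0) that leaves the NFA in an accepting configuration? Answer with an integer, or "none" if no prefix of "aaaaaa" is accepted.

none

Start in {s0}.
Read 'a': s0→{s0}; now {s0}.
Read 'a': s0→{s0}; now {s0}.
Read 'a': s0→{s0}; now {s0}.
Read 'a': s0→{s0}; now {s0}.
Read 'a': s0→{s0}; now {s0}.
Read 'a': s0→{s0}; now {s0}.
No reachable set along the way intersects F.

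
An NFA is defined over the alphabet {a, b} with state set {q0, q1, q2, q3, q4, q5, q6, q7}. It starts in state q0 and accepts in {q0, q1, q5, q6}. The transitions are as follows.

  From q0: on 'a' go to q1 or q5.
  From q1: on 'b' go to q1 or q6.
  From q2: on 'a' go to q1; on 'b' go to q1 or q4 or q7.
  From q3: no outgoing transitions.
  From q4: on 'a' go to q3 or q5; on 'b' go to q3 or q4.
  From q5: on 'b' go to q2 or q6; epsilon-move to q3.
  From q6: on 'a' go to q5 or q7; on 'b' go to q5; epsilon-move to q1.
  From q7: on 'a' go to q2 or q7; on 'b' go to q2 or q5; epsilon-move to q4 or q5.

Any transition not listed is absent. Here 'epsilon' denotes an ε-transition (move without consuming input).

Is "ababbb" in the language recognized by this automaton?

Yes

Start in {q0}.
Read 'a': q0→{q1, q5}; union {q1, q5}; ε-closure = {q1, q3, q5}.
Read 'b': q1→{q1, q6}, q3→∅, q5→{q2, q6}; now {q1, q2, q6}.
Read 'a': q1→∅, q2→{q1}, q6→{q5, q7}; union {q1, q5, q7}; ε-closure = {q1, q3, q4, q5, q7}.
Read 'b': q1→{q1, q6}, q3→∅, q4→{q3, q4}, q5→{q2, q6}, q7→{q2, q5}; now {q1, q2, q3, q4, q5, q6}.
Read 'b': q1→{q1, q6}, q2→{q1, q4, q7}, q3→∅, q4→{q3, q4}, q5→{q2, q6}, q6→{q5}; now {q1, q2, q3, q4, q5, q6, q7}.
Read 'b': q1→{q1, q6}, q2→{q1, q4, q7}, q3→∅, q4→{q3, q4}, q5→{q2, q6}, q6→{q5}, q7→{q2, q5}; now {q1, q2, q3, q4, q5, q6, q7}.
The final set {q1, q2, q3, q4, q5, q6, q7} contains the accepting states q1, q5, q6.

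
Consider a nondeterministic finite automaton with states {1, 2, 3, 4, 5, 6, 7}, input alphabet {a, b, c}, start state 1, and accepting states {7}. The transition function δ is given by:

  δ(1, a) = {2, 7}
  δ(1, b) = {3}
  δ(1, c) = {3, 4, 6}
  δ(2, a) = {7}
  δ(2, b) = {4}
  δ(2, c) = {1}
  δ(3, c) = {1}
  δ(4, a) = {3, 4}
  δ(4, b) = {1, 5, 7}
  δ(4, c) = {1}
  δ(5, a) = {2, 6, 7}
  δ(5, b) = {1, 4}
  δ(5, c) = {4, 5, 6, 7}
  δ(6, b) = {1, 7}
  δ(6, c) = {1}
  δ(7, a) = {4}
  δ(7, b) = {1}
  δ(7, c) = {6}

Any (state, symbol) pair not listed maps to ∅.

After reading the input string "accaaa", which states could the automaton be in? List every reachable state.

Start in {1}.
Read 'a': {1} → {2, 7}.
Read 'c': {2, 7} → {1, 6}.
Read 'c': {1, 6} → {1, 3, 4, 6}.
Read 'a': {1, 3, 4, 6} → {2, 3, 4, 7}.
Read 'a': {2, 3, 4, 7} → {3, 4, 7}.
Read 'a': {3, 4, 7} → {3, 4}.

{3, 4}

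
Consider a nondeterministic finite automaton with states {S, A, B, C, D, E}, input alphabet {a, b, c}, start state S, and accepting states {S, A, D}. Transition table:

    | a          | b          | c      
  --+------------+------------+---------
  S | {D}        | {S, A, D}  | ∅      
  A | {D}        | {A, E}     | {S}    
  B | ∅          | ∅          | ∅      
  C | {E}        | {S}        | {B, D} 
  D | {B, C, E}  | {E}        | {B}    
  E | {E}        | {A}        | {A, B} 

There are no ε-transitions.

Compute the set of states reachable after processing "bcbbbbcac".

{B}

Start in {S}.
Read 'b': {S} → {S, A, D}.
Read 'c': {S, A, D} → {S, B}.
Read 'b': {S, B} → {S, A, D}.
Read 'b': {S, A, D} → {S, A, D, E}.
Read 'b': {S, A, D, E} → {S, A, D, E}.
Read 'b': {S, A, D, E} → {S, A, D, E}.
Read 'c': {S, A, D, E} → {S, A, B}.
Read 'a': {S, A, B} → {D}.
Read 'c': {D} → {B}.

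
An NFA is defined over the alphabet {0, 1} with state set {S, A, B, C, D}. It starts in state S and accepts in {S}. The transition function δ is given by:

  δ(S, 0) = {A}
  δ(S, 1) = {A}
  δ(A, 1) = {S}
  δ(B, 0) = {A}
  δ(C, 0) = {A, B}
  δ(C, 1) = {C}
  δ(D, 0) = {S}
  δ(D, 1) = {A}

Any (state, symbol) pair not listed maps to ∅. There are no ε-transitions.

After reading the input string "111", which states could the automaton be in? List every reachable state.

Start in {S}.
Read '1': {S} → {A}.
Read '1': {A} → {S}.
Read '1': {S} → {A}.

{A}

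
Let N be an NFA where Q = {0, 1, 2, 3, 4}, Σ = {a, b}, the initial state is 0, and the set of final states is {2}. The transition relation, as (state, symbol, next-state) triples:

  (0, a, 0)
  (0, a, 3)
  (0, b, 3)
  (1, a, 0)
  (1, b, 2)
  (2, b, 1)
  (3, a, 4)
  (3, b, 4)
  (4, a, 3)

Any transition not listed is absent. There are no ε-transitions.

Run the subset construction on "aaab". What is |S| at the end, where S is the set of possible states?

2

Start in {0}.
Read 'a': 0→{0, 3}; now {0, 3}.
Read 'a': 0→{0, 3}, 3→{4}; now {0, 3, 4}.
Read 'a': 0→{0, 3}, 3→{4}, 4→{3}; now {0, 3, 4}.
Read 'b': 0→{3}, 3→{4}, 4→∅; now {3, 4}.
That set has 2 states.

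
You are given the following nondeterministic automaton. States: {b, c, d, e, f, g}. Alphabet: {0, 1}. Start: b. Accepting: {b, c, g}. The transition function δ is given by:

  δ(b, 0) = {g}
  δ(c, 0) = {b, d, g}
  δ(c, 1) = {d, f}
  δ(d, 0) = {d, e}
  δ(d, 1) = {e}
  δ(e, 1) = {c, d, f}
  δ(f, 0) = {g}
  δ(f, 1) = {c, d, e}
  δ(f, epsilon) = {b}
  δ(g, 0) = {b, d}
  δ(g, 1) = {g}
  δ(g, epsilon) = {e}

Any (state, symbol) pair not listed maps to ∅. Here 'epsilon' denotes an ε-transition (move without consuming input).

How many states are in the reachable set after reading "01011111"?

Start in {b}.
Read '0': {b} → {e, g}.
Read '1': {e, g} → {b, c, d, e, f, g}.
Read '0': {b, c, d, e, f, g} → {b, d, e, g}.
Read '1': {b, d, e, g} → {b, c, d, e, f, g}.
Read '1': {b, c, d, e, f, g} → {b, c, d, e, f, g}.
Read '1': {b, c, d, e, f, g} → {b, c, d, e, f, g}.
Read '1': {b, c, d, e, f, g} → {b, c, d, e, f, g}.
Read '1': {b, c, d, e, f, g} → {b, c, d, e, f, g}.
That set has 6 states.

6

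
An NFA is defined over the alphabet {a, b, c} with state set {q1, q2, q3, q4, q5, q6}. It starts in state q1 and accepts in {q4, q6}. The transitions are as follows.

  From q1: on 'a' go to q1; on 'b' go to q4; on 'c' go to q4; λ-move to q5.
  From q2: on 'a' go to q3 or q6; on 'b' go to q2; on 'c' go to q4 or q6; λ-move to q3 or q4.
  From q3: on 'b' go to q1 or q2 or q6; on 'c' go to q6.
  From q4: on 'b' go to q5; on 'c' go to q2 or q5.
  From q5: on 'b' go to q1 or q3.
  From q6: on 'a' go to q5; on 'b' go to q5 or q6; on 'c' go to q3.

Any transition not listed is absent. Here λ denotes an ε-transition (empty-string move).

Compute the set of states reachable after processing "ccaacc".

∅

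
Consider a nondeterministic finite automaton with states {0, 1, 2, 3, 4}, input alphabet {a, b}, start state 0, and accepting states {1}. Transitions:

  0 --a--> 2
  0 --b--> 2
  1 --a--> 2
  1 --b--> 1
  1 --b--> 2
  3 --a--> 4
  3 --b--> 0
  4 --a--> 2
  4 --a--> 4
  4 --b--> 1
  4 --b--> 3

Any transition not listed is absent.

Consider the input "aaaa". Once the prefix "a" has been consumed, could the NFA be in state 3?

No

Start in {0}.
Read 'a': {0} → {2}.
State 3 is not in {2}.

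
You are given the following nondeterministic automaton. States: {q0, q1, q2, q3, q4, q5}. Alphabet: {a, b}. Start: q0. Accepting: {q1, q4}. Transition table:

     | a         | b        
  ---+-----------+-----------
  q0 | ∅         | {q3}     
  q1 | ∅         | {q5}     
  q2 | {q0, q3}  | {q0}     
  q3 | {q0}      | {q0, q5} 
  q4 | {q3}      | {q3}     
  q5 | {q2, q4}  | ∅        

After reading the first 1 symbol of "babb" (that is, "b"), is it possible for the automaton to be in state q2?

Start in {q0}.
Read 'b': {q0} → {q3}.
State q2 is not in {q3}.

No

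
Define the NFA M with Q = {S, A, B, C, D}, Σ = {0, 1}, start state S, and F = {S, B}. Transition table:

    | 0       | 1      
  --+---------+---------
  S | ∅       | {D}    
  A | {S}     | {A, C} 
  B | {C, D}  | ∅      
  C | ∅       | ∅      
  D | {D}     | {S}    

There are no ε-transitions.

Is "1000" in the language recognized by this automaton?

No

Start in {S}.
Read '1': {S} → {D}.
Read '0': {D} → {D}.
Read '0': {D} → {D}.
Read '0': {D} → {D}.
The final set {D} contains no accepting state.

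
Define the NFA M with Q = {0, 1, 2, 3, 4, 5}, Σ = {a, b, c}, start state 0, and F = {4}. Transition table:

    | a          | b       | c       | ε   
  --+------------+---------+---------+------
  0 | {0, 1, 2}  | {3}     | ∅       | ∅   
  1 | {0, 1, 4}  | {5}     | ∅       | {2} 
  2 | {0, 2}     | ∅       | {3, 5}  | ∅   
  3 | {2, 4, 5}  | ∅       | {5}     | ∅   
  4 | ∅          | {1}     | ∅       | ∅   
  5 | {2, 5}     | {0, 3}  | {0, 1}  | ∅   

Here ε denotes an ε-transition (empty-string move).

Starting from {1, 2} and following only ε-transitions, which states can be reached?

{1, 2}

Begin with {1, 2}.
No ε-moves leave this set, so the closure equals the set itself.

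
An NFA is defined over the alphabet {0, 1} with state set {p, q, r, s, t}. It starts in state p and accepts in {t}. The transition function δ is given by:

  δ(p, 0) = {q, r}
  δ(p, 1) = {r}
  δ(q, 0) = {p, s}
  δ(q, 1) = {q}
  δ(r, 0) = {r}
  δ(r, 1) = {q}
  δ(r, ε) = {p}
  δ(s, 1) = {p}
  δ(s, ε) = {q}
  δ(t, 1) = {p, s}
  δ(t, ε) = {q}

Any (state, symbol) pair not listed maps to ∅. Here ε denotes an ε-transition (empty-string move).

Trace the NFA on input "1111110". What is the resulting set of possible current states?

{p, q, r, s}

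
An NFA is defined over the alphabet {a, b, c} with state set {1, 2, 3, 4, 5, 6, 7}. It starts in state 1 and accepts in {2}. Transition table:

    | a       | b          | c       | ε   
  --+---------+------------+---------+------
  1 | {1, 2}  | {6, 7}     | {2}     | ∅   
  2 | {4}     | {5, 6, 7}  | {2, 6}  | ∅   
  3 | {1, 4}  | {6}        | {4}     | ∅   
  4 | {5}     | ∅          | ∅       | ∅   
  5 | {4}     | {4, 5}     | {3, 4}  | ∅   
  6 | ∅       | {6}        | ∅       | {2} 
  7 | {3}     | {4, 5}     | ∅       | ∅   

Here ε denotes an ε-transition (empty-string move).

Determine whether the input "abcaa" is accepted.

Yes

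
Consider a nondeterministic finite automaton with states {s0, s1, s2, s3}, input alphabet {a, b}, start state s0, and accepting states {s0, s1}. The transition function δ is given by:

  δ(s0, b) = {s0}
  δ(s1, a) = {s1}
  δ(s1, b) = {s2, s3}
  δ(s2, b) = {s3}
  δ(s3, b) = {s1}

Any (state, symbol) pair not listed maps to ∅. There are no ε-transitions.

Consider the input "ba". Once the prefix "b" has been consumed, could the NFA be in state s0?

Yes

Start in {s0}.
Read 'b': s0→{s0}; now {s0}.
State s0 is in {s0}.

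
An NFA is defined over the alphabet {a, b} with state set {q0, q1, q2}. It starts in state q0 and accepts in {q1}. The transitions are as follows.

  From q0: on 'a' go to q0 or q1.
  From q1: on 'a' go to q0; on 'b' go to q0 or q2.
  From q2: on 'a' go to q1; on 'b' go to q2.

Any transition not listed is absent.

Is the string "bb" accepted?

Start in {q0}.
Read 'b': {q0} → ∅.
The set is empty and remains empty for the remaining 1 symbol.
The final set ∅ contains no accepting state.

No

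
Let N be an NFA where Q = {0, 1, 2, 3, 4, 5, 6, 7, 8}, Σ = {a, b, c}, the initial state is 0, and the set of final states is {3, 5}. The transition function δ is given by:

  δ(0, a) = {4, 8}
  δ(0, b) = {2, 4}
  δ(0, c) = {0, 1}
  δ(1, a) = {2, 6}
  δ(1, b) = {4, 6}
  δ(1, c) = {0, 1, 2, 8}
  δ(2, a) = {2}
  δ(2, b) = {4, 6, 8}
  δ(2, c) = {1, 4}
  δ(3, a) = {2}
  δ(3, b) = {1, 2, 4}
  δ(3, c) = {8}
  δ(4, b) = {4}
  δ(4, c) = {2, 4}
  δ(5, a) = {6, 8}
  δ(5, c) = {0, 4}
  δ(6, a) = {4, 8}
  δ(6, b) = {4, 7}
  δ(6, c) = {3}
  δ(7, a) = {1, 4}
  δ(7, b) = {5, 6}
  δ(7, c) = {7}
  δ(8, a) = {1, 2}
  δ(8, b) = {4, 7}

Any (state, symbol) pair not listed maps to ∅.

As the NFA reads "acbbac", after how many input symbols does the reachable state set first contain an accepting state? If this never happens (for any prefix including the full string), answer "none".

Start in {0}.
Read 'a': {0} → {4, 8}.
Read 'c': {4, 8} → {2, 4}.
Read 'b': {2, 4} → {4, 6, 8}.
Read 'b': {4, 6, 8} → {4, 7}.
Read 'a': {4, 7} → {1, 4}.
Read 'c': {1, 4} → {0, 1, 2, 4, 8}.
No reachable set along the way intersects F.

none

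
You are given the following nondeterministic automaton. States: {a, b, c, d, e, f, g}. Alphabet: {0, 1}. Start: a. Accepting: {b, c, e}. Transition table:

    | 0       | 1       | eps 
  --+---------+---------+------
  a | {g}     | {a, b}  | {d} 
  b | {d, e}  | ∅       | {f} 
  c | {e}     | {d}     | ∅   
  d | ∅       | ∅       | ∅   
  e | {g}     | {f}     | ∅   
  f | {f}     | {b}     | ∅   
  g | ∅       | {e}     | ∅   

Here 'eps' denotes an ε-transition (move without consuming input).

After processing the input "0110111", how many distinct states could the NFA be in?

2

Start: ε-closure({a}) = {a, d}.
Read '0': {a, d} → {g}.
Read '1': {g} → {e}.
Read '1': {e} → {f}.
Read '0': {f} → {f}.
Read '1': {f} → {b, f}.
Read '1': {b, f} → {b, f}.
Read '1': {b, f} → {b, f}.
That set has 2 states.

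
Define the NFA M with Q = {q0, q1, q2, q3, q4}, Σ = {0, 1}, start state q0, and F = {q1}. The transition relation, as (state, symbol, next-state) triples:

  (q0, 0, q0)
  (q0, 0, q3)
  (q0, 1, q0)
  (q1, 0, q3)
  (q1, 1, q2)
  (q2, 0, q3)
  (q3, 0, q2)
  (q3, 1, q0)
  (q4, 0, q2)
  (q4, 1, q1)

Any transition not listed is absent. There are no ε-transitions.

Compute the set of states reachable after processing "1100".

Start in {q0}.
Read '1': {q0} → {q0}.
Read '1': {q0} → {q0}.
Read '0': {q0} → {q0, q3}.
Read '0': {q0, q3} → {q0, q2, q3}.

{q0, q2, q3}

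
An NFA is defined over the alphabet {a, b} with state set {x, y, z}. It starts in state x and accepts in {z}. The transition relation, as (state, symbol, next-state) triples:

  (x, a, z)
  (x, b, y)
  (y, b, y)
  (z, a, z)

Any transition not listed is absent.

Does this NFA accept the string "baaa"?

Start in {x}.
Read 'b': {x} → {y}.
Read 'a': {y} → ∅.
The set is empty and remains empty for the remaining 2 symbols.
The final set ∅ contains no accepting state.

No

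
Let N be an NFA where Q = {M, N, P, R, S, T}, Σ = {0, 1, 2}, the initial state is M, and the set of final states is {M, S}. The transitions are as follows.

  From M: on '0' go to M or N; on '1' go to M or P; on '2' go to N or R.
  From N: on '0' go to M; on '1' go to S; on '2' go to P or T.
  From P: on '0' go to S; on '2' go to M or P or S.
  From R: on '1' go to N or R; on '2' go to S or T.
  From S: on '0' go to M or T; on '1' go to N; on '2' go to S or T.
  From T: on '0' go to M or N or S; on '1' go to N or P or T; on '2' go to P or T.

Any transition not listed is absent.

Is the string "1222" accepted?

Yes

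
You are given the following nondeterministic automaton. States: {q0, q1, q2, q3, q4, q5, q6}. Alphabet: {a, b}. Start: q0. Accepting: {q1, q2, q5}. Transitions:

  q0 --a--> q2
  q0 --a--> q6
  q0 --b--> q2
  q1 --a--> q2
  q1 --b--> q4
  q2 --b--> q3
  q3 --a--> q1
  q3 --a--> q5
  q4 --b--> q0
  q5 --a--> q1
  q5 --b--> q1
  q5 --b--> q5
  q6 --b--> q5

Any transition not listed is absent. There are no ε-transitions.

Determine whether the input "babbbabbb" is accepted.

No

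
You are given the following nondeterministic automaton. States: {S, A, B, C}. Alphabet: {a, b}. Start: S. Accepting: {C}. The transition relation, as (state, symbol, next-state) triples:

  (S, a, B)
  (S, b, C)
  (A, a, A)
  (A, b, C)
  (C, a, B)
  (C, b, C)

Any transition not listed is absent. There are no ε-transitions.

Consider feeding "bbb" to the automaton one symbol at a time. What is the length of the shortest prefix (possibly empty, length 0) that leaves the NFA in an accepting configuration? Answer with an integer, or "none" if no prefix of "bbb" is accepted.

Start in {S}.
Read 'b': S→{C}; now {C}.
None of the earlier sets intersect F, but {C} does.

1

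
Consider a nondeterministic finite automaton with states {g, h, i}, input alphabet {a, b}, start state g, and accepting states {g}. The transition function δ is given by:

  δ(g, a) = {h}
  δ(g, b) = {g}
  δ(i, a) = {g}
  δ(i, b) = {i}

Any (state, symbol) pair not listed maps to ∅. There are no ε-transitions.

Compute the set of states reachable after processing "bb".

Start in {g}.
Read 'b': g→{g}; now {g}.
Read 'b': g→{g}; now {g}.

{g}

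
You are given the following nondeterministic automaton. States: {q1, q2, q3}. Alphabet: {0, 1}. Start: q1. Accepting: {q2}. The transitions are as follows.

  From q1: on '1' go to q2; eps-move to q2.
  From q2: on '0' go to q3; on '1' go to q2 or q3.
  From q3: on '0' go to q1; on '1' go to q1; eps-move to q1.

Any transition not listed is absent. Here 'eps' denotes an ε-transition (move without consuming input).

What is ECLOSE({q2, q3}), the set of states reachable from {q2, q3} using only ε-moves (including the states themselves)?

Begin with {q2, q3}.
ε-move q3 → q1; add q1.

{q1, q2, q3}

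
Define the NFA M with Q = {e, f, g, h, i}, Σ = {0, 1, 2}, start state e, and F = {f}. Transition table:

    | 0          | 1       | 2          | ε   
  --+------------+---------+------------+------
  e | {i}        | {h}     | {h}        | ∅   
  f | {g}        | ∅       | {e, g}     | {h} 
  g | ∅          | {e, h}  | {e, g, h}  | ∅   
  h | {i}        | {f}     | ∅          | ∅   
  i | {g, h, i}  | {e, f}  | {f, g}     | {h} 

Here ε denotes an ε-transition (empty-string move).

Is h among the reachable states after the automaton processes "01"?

Start in {e}.
Read '0': {e} → {h, i}.
Read '1': {h, i} → {e, f, h}.
State h is in {e, f, h}.

Yes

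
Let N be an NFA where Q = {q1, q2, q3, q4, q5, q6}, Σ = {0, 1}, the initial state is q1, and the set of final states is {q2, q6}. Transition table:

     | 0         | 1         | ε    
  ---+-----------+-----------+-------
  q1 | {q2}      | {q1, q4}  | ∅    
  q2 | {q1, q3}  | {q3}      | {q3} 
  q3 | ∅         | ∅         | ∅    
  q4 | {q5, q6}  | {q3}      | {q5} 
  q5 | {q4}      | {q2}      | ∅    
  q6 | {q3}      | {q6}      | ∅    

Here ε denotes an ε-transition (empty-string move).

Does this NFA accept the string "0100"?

No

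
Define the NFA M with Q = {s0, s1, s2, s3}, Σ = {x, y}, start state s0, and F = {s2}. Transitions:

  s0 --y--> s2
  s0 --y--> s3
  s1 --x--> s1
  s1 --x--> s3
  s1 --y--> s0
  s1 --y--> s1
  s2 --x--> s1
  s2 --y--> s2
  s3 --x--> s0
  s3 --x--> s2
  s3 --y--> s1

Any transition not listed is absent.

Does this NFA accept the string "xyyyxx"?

No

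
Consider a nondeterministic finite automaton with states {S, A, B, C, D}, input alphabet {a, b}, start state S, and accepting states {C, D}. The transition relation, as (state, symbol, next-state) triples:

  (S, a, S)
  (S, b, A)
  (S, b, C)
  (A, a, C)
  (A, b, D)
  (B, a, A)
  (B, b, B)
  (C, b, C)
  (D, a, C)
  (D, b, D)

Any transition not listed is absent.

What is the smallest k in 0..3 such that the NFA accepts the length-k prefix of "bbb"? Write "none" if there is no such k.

Start in {S}.
Read 'b': S→{A, C}; now {A, C}.
None of the earlier sets intersect F, but {A, C} does.

1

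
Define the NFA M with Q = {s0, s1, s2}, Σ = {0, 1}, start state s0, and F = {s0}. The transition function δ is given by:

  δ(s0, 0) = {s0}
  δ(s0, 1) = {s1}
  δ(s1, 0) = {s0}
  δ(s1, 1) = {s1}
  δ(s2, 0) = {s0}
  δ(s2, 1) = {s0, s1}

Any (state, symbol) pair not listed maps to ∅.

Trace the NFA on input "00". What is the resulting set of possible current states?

Start in {s0}.
Read '0': s0→{s0}; now {s0}.
Read '0': s0→{s0}; now {s0}.

{s0}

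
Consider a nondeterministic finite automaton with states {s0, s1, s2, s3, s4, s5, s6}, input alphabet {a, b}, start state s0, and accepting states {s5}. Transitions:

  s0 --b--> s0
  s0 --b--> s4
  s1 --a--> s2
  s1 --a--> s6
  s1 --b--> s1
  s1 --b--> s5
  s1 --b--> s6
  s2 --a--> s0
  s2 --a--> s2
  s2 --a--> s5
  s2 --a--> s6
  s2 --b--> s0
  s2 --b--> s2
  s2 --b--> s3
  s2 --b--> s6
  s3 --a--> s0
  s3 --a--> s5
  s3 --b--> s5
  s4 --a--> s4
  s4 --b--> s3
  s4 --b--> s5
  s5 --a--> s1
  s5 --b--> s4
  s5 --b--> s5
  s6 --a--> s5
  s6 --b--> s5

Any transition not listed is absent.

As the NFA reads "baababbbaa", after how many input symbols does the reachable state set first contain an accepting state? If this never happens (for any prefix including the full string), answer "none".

4

Start in {s0}.
Read 'b': s0→{s0, s4}; now {s0, s4}.
Read 'a': s0→∅, s4→{s4}; now {s4}.
Read 'a': s4→{s4}; now {s4}.
Read 'b': s4→{s3, s5}; now {s3, s5}.
None of the earlier sets intersect F, but {s3, s5} does.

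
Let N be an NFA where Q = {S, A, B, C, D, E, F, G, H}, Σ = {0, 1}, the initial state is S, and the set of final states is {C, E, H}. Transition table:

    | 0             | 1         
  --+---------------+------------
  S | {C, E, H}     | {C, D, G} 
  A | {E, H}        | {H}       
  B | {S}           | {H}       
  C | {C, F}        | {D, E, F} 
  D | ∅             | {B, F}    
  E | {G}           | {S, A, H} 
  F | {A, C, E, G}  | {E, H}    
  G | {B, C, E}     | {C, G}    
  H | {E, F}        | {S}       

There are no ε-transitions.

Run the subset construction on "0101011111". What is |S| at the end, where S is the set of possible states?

9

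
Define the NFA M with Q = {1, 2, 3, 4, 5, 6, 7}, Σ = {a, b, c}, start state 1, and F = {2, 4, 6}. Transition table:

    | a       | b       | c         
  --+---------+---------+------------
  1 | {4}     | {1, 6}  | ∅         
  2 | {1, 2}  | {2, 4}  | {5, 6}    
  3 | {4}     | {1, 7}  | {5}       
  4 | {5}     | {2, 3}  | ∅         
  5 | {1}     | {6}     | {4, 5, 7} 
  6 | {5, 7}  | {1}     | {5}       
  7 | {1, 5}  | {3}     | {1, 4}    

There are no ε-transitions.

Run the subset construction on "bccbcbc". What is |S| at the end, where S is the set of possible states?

Start in {1}.
Read 'b': 1→{1, 6}; now {1, 6}.
Read 'c': 1→∅, 6→{5}; now {5}.
Read 'c': 5→{4, 5, 7}; now {4, 5, 7}.
Read 'b': 4→{2, 3}, 5→{6}, 7→{3}; now {2, 3, 6}.
Read 'c': 2→{5, 6}, 3→{5}, 6→{5}; now {5, 6}.
Read 'b': 5→{6}, 6→{1}; now {1, 6}.
Read 'c': 1→∅, 6→{5}; now {5}.
That set has 1 state.

1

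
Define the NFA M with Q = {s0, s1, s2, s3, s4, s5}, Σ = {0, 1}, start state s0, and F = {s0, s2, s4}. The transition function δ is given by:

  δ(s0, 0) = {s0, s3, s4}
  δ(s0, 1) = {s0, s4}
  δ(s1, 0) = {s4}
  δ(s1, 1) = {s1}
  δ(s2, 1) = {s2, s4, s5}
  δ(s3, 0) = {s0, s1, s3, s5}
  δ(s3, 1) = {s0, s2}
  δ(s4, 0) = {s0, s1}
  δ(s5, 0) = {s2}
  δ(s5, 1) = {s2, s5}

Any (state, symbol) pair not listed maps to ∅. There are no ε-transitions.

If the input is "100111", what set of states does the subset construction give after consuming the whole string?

{s0, s1, s2, s4, s5}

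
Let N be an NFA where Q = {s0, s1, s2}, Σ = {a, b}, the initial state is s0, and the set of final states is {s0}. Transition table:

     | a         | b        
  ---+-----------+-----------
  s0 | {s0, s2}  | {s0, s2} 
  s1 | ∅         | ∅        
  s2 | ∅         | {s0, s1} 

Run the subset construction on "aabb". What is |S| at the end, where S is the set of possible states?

3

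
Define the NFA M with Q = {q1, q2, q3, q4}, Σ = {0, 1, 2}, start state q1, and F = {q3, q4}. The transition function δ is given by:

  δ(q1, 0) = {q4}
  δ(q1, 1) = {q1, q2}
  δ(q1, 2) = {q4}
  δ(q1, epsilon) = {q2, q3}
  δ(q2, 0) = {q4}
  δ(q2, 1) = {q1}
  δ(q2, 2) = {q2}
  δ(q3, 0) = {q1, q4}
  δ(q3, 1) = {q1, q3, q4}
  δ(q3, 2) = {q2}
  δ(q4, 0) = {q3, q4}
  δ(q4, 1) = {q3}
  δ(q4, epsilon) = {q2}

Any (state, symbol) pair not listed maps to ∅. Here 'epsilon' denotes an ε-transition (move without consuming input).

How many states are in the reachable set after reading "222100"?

Start: ε-closure({q1}) = {q1, q2, q3}.
Read '2': q1→{q4}, q2→{q2}, q3→{q2}; now {q2, q4}.
Read '2': q2→{q2}, q4→∅; now {q2}.
Read '2': q2→{q2}; now {q2}.
Read '1': q2→{q1}; union {q1}; ε-closure = {q1, q2, q3}.
Read '0': q1→{q4}, q2→{q4}, q3→{q1, q4}; union {q1, q4}; ε-closure = {q1, q2, q3, q4}.
Read '0': q1→{q4}, q2→{q4}, q3→{q1, q4}, q4→{q3, q4}; union {q1, q3, q4}; ε-closure = {q1, q2, q3, q4}.
That set has 4 states.

4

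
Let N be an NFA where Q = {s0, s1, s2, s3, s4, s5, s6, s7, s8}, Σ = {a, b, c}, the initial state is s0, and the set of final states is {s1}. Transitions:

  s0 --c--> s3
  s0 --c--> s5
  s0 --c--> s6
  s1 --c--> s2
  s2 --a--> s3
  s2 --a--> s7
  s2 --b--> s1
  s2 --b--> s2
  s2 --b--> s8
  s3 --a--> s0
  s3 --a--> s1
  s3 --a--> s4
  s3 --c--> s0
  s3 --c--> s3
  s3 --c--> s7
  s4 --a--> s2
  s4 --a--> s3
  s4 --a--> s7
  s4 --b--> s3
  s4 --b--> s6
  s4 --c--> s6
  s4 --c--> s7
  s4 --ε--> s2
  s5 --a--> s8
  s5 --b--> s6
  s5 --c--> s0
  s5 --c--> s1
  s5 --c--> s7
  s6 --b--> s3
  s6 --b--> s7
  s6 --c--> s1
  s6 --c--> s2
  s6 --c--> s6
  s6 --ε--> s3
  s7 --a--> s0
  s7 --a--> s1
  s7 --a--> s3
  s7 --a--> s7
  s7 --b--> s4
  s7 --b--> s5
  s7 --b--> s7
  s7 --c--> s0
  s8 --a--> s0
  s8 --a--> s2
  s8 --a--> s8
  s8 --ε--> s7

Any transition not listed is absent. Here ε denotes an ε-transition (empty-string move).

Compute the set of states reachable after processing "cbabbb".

Start in {s0}.
Read 'c': s0→{s3, s5, s6}; now {s3, s5, s6}.
Read 'b': s3→∅, s5→{s6}, s6→{s3, s7}; now {s3, s6, s7}.
Read 'a': s3→{s0, s1, s4}, s6→∅, s7→{s0, s1, s3, s7}; union {s0, s1, s3, s4, s7}; ε-closure = {s0, s1, s2, s3, s4, s7}.
Read 'b': s0→∅, s1→∅, s2→{s1, s2, s8}, s3→∅, s4→{s3, s6}, s7→{s4, s5, s7}; now {s1, s2, s3, s4, s5, s6, s7, s8}.
Read 'b': s1→∅, s2→{s1, s2, s8}, s3→∅, s4→{s3, s6}, s5→{s6}, s6→{s3, s7}, s7→{s4, s5, s7}, s8→∅; now {s1, s2, s3, s4, s5, s6, s7, s8}.
Read 'b': s1→∅, s2→{s1, s2, s8}, s3→∅, s4→{s3, s6}, s5→{s6}, s6→{s3, s7}, s7→{s4, s5, s7}, s8→∅; now {s1, s2, s3, s4, s5, s6, s7, s8}.

{s1, s2, s3, s4, s5, s6, s7, s8}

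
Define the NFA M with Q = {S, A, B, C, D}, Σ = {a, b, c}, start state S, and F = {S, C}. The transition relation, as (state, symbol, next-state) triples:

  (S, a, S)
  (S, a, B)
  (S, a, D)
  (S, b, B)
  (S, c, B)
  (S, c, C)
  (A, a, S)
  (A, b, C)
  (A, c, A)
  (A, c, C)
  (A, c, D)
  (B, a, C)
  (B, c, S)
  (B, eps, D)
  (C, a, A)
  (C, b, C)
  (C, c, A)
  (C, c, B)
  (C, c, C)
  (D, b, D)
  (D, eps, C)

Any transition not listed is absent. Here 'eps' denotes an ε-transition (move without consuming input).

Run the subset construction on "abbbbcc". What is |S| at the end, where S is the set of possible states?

5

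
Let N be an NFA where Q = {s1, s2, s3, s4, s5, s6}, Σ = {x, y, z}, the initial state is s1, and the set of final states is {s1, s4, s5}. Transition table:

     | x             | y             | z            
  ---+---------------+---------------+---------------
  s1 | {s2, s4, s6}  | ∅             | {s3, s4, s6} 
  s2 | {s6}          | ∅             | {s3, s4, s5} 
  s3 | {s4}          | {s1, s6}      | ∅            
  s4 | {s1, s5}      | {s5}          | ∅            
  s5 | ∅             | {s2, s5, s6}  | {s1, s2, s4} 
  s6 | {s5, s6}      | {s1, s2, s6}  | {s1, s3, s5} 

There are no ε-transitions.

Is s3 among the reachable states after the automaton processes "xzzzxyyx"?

No

Start in {s1}.
Read 'x': s1→{s2, s4, s6}; now {s2, s4, s6}.
Read 'z': s2→{s3, s4, s5}, s4→∅, s6→{s1, s3, s5}; now {s1, s3, s4, s5}.
Read 'z': s1→{s3, s4, s6}, s3→∅, s4→∅, s5→{s1, s2, s4}; now {s1, s2, s3, s4, s6}.
Read 'z': s1→{s3, s4, s6}, s2→{s3, s4, s5}, s3→∅, s4→∅, s6→{s1, s3, s5}; now {s1, s3, s4, s5, s6}.
Read 'x': s1→{s2, s4, s6}, s3→{s4}, s4→{s1, s5}, s5→∅, s6→{s5, s6}; now {s1, s2, s4, s5, s6}.
Read 'y': s1→∅, s2→∅, s4→{s5}, s5→{s2, s5, s6}, s6→{s1, s2, s6}; now {s1, s2, s5, s6}.
Read 'y': s1→∅, s2→∅, s5→{s2, s5, s6}, s6→{s1, s2, s6}; now {s1, s2, s5, s6}.
Read 'x': s1→{s2, s4, s6}, s2→{s6}, s5→∅, s6→{s5, s6}; now {s2, s4, s5, s6}.
State s3 is not in {s2, s4, s5, s6}.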